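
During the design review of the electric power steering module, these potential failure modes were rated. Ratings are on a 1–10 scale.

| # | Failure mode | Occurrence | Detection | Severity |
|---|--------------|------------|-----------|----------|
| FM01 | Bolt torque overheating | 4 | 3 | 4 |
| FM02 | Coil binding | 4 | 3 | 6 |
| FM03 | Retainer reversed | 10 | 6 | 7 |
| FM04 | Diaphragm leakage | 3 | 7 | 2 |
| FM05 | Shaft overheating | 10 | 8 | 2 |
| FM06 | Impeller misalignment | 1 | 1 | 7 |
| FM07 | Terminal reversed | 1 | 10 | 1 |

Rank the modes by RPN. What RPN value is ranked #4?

RPN = Severity × Occurrence × Detection:
  FM01: 4 × 4 × 3 = 48
  FM02: 6 × 4 × 3 = 72
  FM03: 7 × 10 × 6 = 420
  FM04: 2 × 3 × 7 = 42
  FM05: 2 × 10 × 8 = 160
  FM06: 7 × 1 × 1 = 7
  FM07: 1 × 1 × 10 = 10
Sorted descending: 420, 160, 72, 48, 42, 10, 7.
The fourth-highest RPN is 48 (FM01).

48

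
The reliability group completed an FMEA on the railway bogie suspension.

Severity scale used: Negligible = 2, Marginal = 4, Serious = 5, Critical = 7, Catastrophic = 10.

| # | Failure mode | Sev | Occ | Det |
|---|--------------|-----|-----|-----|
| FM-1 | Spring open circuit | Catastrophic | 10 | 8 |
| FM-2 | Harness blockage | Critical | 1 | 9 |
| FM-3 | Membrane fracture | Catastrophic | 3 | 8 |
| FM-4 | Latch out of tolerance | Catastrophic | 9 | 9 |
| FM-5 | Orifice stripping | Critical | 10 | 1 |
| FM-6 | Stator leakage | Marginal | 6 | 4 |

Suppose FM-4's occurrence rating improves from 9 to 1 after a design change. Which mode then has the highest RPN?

FM-1

RPN = Severity × Occurrence × Detection:
  FM-1: 10 × 10 × 8 = 800
  FM-2: 7 × 1 × 9 = 63
  FM-3: 10 × 3 × 8 = 240
  FM-4: 10 × 9 × 9 = 810
  FM-5: 7 × 10 × 1 = 70
  FM-6: 4 × 6 × 4 = 96
After action: FM-4 → 10 × 1 × 9 = 90.
Revised RPNs: FM-1=800, FM-3=240, FM-6=96, FM-4=90, FM-5=70, FM-2=63.
Highest is now FM-1 (800).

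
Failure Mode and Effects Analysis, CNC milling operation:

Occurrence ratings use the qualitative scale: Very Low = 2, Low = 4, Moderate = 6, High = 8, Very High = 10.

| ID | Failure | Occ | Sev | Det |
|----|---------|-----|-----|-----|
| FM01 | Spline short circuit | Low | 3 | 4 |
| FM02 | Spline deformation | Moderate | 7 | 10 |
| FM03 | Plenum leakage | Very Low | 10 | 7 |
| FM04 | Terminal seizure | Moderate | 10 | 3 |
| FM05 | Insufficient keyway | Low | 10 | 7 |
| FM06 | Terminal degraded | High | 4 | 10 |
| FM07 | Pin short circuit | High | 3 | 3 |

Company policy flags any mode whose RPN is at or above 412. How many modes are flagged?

RPN = Severity × Occurrence × Detection:
  FM01: 3 × 4 × 4 = 48
  FM02: 7 × 6 × 10 = 420
  FM03: 10 × 2 × 7 = 140
  FM04: 10 × 6 × 3 = 180
  FM05: 10 × 4 × 7 = 280
  FM06: 4 × 8 × 10 = 320
  FM07: 3 × 8 × 3 = 72
Modes with RPN ≥ 412: FM02 (420) → 1.

1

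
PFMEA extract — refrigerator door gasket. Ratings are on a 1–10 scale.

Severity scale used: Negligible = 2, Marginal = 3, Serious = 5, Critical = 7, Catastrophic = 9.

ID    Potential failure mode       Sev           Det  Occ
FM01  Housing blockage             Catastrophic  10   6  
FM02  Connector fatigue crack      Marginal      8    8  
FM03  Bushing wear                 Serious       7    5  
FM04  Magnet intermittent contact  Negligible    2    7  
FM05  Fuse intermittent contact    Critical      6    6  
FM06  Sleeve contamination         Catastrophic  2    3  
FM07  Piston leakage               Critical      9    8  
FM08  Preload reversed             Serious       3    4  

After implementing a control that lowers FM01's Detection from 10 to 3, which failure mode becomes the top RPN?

FM07

RPN = Severity × Occurrence × Detection:
  FM01: 9 × 6 × 10 = 540
  FM02: 3 × 8 × 8 = 192
  FM03: 5 × 5 × 7 = 175
  FM04: 2 × 7 × 2 = 28
  FM05: 7 × 6 × 6 = 252
  FM06: 9 × 3 × 2 = 54
  FM07: 7 × 8 × 9 = 504
  FM08: 5 × 4 × 3 = 60
After action: FM01 → 9 × 6 × 3 = 162.
Revised RPNs: FM07=504, FM05=252, FM02=192, FM03=175, FM01=162, FM08=60, FM06=54, FM04=28.
Highest is now FM07 (504).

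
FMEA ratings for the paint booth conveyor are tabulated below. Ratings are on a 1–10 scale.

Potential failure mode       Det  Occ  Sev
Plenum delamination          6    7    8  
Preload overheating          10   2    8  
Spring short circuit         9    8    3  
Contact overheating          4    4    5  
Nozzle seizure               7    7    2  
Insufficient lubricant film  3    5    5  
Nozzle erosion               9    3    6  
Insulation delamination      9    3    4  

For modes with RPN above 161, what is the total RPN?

RPN = Severity × Occurrence × Detection:
  Plenum delamination: 8 × 7 × 6 = 336
  Preload overheating: 8 × 2 × 10 = 160
  Spring short circuit: 3 × 8 × 9 = 216
  Contact overheating: 5 × 4 × 4 = 80
  Nozzle seizure: 2 × 7 × 7 = 98
  Insufficient lubricant film: 5 × 5 × 3 = 75
  Nozzle erosion: 6 × 3 × 9 = 162
  Insulation delamination: 4 × 3 × 9 = 108
RPN > 161: Plenum delamination (336), Spring short circuit (216), Nozzle erosion (162).
Sum: 336 + 216 + 162 = 714.

714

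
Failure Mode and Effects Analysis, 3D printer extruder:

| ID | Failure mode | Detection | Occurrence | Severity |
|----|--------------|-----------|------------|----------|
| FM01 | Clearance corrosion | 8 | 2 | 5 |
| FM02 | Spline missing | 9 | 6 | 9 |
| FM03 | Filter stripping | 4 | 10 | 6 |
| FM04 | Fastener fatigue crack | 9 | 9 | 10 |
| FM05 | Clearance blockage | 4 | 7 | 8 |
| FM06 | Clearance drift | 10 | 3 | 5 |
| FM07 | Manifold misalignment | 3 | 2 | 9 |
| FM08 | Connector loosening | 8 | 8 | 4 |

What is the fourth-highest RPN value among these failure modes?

RPN = Severity × Occurrence × Detection:
  FM01: 5 × 2 × 8 = 80
  FM02: 9 × 6 × 9 = 486
  FM03: 6 × 10 × 4 = 240
  FM04: 10 × 9 × 9 = 810
  FM05: 8 × 7 × 4 = 224
  FM06: 5 × 3 × 10 = 150
  FM07: 9 × 2 × 3 = 54
  FM08: 4 × 8 × 8 = 256
Sorted descending: 810, 486, 256, 240, 224, 150, 80, 54.
The fourth-highest RPN is 240 (FM03).

240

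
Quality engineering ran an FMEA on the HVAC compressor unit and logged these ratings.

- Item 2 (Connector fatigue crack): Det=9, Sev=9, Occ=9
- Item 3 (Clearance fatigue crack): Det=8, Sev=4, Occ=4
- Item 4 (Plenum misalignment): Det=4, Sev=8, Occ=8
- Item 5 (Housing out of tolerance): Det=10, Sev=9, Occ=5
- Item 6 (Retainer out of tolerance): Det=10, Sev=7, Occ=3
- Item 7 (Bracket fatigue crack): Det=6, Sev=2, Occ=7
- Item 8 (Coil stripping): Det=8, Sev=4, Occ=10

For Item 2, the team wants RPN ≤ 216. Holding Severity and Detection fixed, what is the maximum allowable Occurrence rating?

Item 2: S=9, O=9, D=9 → current RPN = 729.
Fixed product = 81. Need 81 × O ≤ 216, so O ≤ 216/81 = 2.67.
Maximum integer Occurrence rating = 2 (gives RPN 162; O=3 would give 243 > 216).

2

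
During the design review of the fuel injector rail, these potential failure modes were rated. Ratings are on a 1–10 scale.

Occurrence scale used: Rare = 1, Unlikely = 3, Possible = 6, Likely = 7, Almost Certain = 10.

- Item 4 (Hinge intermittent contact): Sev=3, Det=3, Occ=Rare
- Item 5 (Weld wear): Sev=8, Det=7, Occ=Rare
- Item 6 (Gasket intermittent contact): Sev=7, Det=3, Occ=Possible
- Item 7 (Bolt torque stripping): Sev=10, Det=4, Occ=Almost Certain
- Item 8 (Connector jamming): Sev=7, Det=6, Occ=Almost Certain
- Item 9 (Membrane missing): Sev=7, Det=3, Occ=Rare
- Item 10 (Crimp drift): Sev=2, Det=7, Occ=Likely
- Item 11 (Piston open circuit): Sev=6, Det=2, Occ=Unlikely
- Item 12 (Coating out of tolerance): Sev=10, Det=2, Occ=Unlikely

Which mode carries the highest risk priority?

RPN = Severity × Occurrence × Detection:
  Item 4: 3 × 1 × 3 = 9
  Item 5: 8 × 1 × 7 = 56
  Item 6: 7 × 6 × 3 = 126
  Item 7: 10 × 10 × 4 = 400
  Item 8: 7 × 10 × 6 = 420
  Item 9: 7 × 1 × 3 = 21
  Item 10: 2 × 7 × 7 = 98
  Item 11: 6 × 3 × 2 = 36
  Item 12: 10 × 3 × 2 = 60
Highest RPN is 420 → Item 8.

Item 8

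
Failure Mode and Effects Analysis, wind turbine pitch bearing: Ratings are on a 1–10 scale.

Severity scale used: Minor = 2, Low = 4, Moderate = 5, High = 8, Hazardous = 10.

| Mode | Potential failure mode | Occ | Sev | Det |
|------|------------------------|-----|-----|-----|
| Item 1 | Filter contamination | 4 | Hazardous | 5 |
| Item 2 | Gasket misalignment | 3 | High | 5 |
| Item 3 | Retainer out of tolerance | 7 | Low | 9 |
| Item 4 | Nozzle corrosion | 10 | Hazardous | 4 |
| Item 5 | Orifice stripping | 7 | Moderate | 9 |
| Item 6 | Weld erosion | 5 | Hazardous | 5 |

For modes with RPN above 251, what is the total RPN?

RPN = Severity × Occurrence × Detection:
  Item 1: 10 × 4 × 5 = 200
  Item 2: 8 × 3 × 5 = 120
  Item 3: 4 × 7 × 9 = 252
  Item 4: 10 × 10 × 4 = 400
  Item 5: 5 × 7 × 9 = 315
  Item 6: 10 × 5 × 5 = 250
RPN > 251: Item 3 (252), Item 4 (400), Item 5 (315).
Sum: 252 + 400 + 315 = 967.

967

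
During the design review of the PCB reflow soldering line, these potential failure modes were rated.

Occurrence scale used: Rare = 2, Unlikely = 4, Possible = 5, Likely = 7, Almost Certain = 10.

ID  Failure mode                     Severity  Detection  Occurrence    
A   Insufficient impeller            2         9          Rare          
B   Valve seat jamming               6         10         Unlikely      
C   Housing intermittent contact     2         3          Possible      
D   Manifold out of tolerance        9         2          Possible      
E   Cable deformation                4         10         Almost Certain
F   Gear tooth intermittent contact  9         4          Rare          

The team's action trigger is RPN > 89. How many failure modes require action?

RPN = Severity × Occurrence × Detection:
  A: 2 × 2 × 9 = 36
  B: 6 × 4 × 10 = 240
  C: 2 × 5 × 3 = 30
  D: 9 × 5 × 2 = 90
  E: 4 × 10 × 10 = 400
  F: 9 × 2 × 4 = 72
Modes with RPN > 89: B (240), D (90), E (400) → 3.

3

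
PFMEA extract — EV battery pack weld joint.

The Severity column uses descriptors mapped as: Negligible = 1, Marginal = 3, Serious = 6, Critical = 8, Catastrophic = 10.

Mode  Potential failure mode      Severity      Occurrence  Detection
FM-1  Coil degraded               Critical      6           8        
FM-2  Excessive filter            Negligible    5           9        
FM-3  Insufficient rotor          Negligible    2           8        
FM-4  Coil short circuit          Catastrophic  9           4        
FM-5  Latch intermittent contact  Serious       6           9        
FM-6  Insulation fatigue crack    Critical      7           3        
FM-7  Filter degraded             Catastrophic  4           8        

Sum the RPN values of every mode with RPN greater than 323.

RPN = Severity × Occurrence × Detection:
  FM-1: 8 × 6 × 8 = 384
  FM-2: 1 × 5 × 9 = 45
  FM-3: 1 × 2 × 8 = 16
  FM-4: 10 × 9 × 4 = 360
  FM-5: 6 × 6 × 9 = 324
  FM-6: 8 × 7 × 3 = 168
  FM-7: 10 × 4 × 8 = 320
RPN > 323: FM-1 (384), FM-4 (360), FM-5 (324).
Sum: 384 + 360 + 324 = 1068.

1068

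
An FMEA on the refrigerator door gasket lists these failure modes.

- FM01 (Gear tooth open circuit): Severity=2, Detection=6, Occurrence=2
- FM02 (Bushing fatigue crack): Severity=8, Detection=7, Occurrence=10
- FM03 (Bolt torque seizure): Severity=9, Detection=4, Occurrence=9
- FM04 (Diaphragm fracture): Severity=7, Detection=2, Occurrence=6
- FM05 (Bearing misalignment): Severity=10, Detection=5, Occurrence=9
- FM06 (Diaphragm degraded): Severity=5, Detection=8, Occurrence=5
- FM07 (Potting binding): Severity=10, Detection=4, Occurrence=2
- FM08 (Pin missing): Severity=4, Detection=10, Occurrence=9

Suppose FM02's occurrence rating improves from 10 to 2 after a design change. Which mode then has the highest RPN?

RPN = Severity × Occurrence × Detection:
  FM01: 2 × 2 × 6 = 24
  FM02: 8 × 10 × 7 = 560
  FM03: 9 × 9 × 4 = 324
  FM04: 7 × 6 × 2 = 84
  FM05: 10 × 9 × 5 = 450
  FM06: 5 × 5 × 8 = 200
  FM07: 10 × 2 × 4 = 80
  FM08: 4 × 9 × 10 = 360
After action: FM02 → 8 × 2 × 7 = 112.
Revised RPNs: FM05=450, FM08=360, FM03=324, FM06=200, FM02=112, FM04=84, FM07=80, FM01=24.
Highest is now FM05 (450).

FM05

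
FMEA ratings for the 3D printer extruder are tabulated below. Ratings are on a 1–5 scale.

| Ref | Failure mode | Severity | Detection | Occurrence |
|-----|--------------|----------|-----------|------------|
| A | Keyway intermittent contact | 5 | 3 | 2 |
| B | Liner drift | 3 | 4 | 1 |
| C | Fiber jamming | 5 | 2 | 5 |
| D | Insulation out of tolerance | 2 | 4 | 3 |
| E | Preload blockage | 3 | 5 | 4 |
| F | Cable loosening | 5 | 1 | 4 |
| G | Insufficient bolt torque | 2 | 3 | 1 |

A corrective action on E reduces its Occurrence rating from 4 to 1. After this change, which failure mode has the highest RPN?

C

RPN = Severity × Occurrence × Detection:
  A: 5 × 2 × 3 = 30
  B: 3 × 1 × 4 = 12
  C: 5 × 5 × 2 = 50
  D: 2 × 3 × 4 = 24
  E: 3 × 4 × 5 = 60
  F: 5 × 4 × 1 = 20
  G: 2 × 1 × 3 = 6
After action: E → 3 × 1 × 5 = 15.
Revised RPNs: C=50, A=30, D=24, F=20, E=15, B=12, G=6.
Highest is now C (50).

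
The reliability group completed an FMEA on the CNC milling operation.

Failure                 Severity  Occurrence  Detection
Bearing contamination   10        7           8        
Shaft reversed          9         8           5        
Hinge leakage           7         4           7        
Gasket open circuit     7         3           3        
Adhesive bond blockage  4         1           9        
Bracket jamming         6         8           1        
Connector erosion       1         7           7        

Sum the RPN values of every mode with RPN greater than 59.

1179

RPN = Severity × Occurrence × Detection:
  Bearing contamination: 10 × 7 × 8 = 560
  Shaft reversed: 9 × 8 × 5 = 360
  Hinge leakage: 7 × 4 × 7 = 196
  Gasket open circuit: 7 × 3 × 3 = 63
  Adhesive bond blockage: 4 × 1 × 9 = 36
  Bracket jamming: 6 × 8 × 1 = 48
  Connector erosion: 1 × 7 × 7 = 49
RPN > 59: Bearing contamination (560), Shaft reversed (360), Hinge leakage (196), Gasket open circuit (63).
Sum: 560 + 360 + 196 + 63 = 1179.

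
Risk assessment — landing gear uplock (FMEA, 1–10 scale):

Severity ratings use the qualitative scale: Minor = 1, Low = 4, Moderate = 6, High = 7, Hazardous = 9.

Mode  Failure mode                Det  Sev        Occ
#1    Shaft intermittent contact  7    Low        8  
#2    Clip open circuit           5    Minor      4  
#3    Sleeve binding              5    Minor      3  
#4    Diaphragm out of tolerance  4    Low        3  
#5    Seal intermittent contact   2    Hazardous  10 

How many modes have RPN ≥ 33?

RPN = Severity × Occurrence × Detection:
  #1: 4 × 8 × 7 = 224
  #2: 1 × 4 × 5 = 20
  #3: 1 × 3 × 5 = 15
  #4: 4 × 3 × 4 = 48
  #5: 9 × 10 × 2 = 180
Modes with RPN ≥ 33: #1 (224), #4 (48), #5 (180) → 3.

3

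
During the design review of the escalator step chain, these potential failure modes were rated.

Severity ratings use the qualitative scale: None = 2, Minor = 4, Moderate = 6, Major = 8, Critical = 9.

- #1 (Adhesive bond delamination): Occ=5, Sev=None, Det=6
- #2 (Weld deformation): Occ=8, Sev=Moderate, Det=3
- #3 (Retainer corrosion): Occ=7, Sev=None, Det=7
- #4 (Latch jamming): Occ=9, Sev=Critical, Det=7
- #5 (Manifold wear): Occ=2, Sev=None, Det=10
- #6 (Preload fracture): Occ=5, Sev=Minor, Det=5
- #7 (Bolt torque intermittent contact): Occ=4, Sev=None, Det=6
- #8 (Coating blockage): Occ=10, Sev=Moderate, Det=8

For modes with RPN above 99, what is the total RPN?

1291

RPN = Severity × Occurrence × Detection:
  #1: 2 × 5 × 6 = 60
  #2: 6 × 8 × 3 = 144
  #3: 2 × 7 × 7 = 98
  #4: 9 × 9 × 7 = 567
  #5: 2 × 2 × 10 = 40
  #6: 4 × 5 × 5 = 100
  #7: 2 × 4 × 6 = 48
  #8: 6 × 10 × 8 = 480
RPN > 99: #2 (144), #4 (567), #6 (100), #8 (480).
Sum: 144 + 567 + 100 + 480 = 1291.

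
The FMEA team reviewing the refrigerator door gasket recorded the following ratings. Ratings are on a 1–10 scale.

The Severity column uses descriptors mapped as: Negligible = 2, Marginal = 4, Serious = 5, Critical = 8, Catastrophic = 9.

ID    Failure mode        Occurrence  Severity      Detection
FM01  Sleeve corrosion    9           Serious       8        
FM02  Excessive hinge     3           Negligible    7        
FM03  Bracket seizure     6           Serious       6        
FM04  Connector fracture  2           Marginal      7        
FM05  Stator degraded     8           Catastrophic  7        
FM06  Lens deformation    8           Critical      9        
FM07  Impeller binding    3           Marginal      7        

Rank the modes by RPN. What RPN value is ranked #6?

56

RPN = Severity × Occurrence × Detection:
  FM01: 5 × 9 × 8 = 360
  FM02: 2 × 3 × 7 = 42
  FM03: 5 × 6 × 6 = 180
  FM04: 4 × 2 × 7 = 56
  FM05: 9 × 8 × 7 = 504
  FM06: 8 × 8 × 9 = 576
  FM07: 4 × 3 × 7 = 84
Sorted descending: 576, 504, 360, 180, 84, 56, 42.
The sixth-highest RPN is 56 (FM04).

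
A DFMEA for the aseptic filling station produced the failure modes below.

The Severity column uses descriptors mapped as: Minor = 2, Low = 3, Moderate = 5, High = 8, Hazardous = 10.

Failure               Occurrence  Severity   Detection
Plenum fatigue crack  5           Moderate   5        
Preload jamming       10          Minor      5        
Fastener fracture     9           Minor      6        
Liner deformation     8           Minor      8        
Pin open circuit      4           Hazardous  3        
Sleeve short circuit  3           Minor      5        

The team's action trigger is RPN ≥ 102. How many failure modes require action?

4

RPN = Severity × Occurrence × Detection:
  Plenum fatigue crack: 5 × 5 × 5 = 125
  Preload jamming: 2 × 10 × 5 = 100
  Fastener fracture: 2 × 9 × 6 = 108
  Liner deformation: 2 × 8 × 8 = 128
  Pin open circuit: 10 × 4 × 3 = 120
  Sleeve short circuit: 2 × 3 × 5 = 30
Modes with RPN ≥ 102: Plenum fatigue crack (125), Fastener fracture (108), Liner deformation (128), Pin open circuit (120) → 4.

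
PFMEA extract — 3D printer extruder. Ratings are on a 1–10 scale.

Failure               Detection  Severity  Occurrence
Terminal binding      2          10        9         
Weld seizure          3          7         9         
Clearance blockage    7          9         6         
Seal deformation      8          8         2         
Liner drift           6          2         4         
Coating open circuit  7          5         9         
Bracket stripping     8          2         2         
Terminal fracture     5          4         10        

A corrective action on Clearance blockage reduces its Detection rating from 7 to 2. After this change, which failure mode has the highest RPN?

RPN = Severity × Occurrence × Detection:
  Terminal binding: 10 × 9 × 2 = 180
  Weld seizure: 7 × 9 × 3 = 189
  Clearance blockage: 9 × 6 × 7 = 378
  Seal deformation: 8 × 2 × 8 = 128
  Liner drift: 2 × 4 × 6 = 48
  Coating open circuit: 5 × 9 × 7 = 315
  Bracket stripping: 2 × 2 × 8 = 32
  Terminal fracture: 4 × 10 × 5 = 200
After action: Clearance blockage → 9 × 6 × 2 = 108.
Revised RPNs: Coating open circuit=315, Terminal fracture=200, Weld seizure=189, Terminal binding=180, Seal deformation=128, Clearance blockage=108, Liner drift=48, Bracket stripping=32.
Highest is now Coating open circuit (315).

Coating open circuit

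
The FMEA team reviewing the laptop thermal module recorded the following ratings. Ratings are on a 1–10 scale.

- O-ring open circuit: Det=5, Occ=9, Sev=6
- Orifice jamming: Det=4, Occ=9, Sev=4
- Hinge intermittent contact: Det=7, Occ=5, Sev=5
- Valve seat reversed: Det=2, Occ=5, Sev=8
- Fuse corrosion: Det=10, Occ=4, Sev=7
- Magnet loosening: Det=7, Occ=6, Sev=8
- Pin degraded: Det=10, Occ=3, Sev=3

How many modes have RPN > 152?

RPN = Severity × Occurrence × Detection:
  O-ring open circuit: 6 × 9 × 5 = 270
  Orifice jamming: 4 × 9 × 4 = 144
  Hinge intermittent contact: 5 × 5 × 7 = 175
  Valve seat reversed: 8 × 5 × 2 = 80
  Fuse corrosion: 7 × 4 × 10 = 280
  Magnet loosening: 8 × 6 × 7 = 336
  Pin degraded: 3 × 3 × 10 = 90
Modes with RPN > 152: O-ring open circuit (270), Hinge intermittent contact (175), Fuse corrosion (280), Magnet loosening (336) → 4.

4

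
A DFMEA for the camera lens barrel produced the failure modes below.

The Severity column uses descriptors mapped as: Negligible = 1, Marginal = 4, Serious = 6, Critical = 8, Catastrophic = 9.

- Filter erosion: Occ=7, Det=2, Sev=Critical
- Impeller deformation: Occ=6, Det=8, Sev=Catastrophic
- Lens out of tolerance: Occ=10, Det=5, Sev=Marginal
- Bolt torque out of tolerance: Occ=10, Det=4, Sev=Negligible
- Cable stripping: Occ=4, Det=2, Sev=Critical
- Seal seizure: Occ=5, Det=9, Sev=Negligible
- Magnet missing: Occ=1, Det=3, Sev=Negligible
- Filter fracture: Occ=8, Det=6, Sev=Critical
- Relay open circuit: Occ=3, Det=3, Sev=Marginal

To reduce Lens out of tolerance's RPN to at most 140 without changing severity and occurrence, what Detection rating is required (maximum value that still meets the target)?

3

Lens out of tolerance: S=4, O=10, D=5 → current RPN = 200.
Fixed product = 40. Need 40 × D ≤ 140, so D ≤ 140/40 = 3.50.
Maximum integer Detection rating = 3 (gives RPN 120; D=4 would give 160 > 140).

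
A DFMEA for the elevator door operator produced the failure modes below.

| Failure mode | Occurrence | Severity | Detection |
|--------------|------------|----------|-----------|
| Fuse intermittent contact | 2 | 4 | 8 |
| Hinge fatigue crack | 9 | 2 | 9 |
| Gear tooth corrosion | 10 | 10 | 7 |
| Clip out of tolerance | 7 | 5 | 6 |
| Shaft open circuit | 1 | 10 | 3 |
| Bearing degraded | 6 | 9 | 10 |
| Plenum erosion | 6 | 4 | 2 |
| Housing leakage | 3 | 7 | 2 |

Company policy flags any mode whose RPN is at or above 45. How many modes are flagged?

6

RPN = Severity × Occurrence × Detection:
  Fuse intermittent contact: 4 × 2 × 8 = 64
  Hinge fatigue crack: 2 × 9 × 9 = 162
  Gear tooth corrosion: 10 × 10 × 7 = 700
  Clip out of tolerance: 5 × 7 × 6 = 210
  Shaft open circuit: 10 × 1 × 3 = 30
  Bearing degraded: 9 × 6 × 10 = 540
  Plenum erosion: 4 × 6 × 2 = 48
  Housing leakage: 7 × 3 × 2 = 42
Modes with RPN ≥ 45: Fuse intermittent contact (64), Hinge fatigue crack (162), Gear tooth corrosion (700), Clip out of tolerance (210), Bearing degraded (540), Plenum erosion (48) → 6.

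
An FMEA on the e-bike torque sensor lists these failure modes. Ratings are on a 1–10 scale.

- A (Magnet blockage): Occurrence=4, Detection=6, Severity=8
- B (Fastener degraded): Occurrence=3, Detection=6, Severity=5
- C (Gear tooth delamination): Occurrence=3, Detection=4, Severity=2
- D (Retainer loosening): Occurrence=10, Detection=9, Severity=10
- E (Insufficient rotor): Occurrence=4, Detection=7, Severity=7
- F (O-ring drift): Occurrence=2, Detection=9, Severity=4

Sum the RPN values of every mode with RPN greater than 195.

RPN = Severity × Occurrence × Detection:
  A: 8 × 4 × 6 = 192
  B: 5 × 3 × 6 = 90
  C: 2 × 3 × 4 = 24
  D: 10 × 10 × 9 = 900
  E: 7 × 4 × 7 = 196
  F: 4 × 2 × 9 = 72
RPN > 195: D (900), E (196).
Sum: 900 + 196 = 1096.

1096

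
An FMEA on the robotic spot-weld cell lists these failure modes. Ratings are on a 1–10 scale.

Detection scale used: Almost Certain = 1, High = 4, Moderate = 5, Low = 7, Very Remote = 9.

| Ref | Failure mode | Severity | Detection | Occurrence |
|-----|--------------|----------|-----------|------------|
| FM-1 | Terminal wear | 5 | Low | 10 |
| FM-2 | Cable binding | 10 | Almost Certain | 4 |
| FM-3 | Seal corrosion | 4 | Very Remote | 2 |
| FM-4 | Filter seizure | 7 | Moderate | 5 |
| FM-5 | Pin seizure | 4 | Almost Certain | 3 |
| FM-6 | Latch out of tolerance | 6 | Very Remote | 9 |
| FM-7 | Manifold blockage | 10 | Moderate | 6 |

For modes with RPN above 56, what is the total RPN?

1383

RPN = Severity × Occurrence × Detection:
  FM-1: 5 × 10 × 7 = 350
  FM-2: 10 × 4 × 1 = 40
  FM-3: 4 × 2 × 9 = 72
  FM-4: 7 × 5 × 5 = 175
  FM-5: 4 × 3 × 1 = 12
  FM-6: 6 × 9 × 9 = 486
  FM-7: 10 × 6 × 5 = 300
RPN > 56: FM-1 (350), FM-3 (72), FM-4 (175), FM-6 (486), FM-7 (300).
Sum: 350 + 72 + 175 + 486 + 300 = 1383.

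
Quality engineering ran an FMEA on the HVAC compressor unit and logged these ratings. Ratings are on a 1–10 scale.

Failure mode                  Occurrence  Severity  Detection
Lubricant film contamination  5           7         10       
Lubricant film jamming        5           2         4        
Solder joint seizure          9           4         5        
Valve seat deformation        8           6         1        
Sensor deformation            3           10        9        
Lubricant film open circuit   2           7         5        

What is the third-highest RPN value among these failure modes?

RPN = Severity × Occurrence × Detection:
  Lubricant film contamination: 7 × 5 × 10 = 350
  Lubricant film jamming: 2 × 5 × 4 = 40
  Solder joint seizure: 4 × 9 × 5 = 180
  Valve seat deformation: 6 × 8 × 1 = 48
  Sensor deformation: 10 × 3 × 9 = 270
  Lubricant film open circuit: 7 × 2 × 5 = 70
Sorted descending: 350, 270, 180, 70, 48, 40.
The third-highest RPN is 180 (Solder joint seizure).

180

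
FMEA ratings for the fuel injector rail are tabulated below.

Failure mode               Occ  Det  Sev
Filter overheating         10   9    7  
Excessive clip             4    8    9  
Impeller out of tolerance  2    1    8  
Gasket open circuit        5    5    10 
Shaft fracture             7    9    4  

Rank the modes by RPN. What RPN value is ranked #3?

RPN = Severity × Occurrence × Detection:
  Filter overheating: 7 × 10 × 9 = 630
  Excessive clip: 9 × 4 × 8 = 288
  Impeller out of tolerance: 8 × 2 × 1 = 16
  Gasket open circuit: 10 × 5 × 5 = 250
  Shaft fracture: 4 × 7 × 9 = 252
Sorted descending: 630, 288, 252, 250, 16.
The third-highest RPN is 252 (Shaft fracture).

252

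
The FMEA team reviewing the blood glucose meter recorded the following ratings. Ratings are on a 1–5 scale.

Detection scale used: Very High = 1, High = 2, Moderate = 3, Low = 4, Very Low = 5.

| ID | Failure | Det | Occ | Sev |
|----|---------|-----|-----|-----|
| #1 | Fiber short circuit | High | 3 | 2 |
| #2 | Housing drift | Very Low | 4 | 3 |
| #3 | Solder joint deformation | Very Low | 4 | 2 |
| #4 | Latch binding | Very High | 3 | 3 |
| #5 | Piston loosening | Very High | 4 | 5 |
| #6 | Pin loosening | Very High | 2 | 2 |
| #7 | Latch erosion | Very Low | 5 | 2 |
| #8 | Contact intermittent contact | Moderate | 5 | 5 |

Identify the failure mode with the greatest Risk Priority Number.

RPN = Severity × Occurrence × Detection:
  #1: 2 × 3 × 2 = 12
  #2: 3 × 4 × 5 = 60
  #3: 2 × 4 × 5 = 40
  #4: 3 × 3 × 1 = 9
  #5: 5 × 4 × 1 = 20
  #6: 2 × 2 × 1 = 4
  #7: 2 × 5 × 5 = 50
  #8: 5 × 5 × 3 = 75
Highest RPN is 75 → #8.

#8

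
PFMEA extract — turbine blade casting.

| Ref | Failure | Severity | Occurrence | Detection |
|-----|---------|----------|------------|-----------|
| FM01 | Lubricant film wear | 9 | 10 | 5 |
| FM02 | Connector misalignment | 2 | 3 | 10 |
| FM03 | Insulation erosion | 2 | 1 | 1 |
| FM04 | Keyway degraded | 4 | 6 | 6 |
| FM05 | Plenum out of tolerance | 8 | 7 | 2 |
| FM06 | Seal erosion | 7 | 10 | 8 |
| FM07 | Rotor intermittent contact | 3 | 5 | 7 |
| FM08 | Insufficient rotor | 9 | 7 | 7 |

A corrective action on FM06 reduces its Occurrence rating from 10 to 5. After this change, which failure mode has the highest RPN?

FM01

RPN = Severity × Occurrence × Detection:
  FM01: 9 × 10 × 5 = 450
  FM02: 2 × 3 × 10 = 60
  FM03: 2 × 1 × 1 = 2
  FM04: 4 × 6 × 6 = 144
  FM05: 8 × 7 × 2 = 112
  FM06: 7 × 10 × 8 = 560
  FM07: 3 × 5 × 7 = 105
  FM08: 9 × 7 × 7 = 441
After action: FM06 → 7 × 5 × 8 = 280.
Revised RPNs: FM01=450, FM08=441, FM06=280, FM04=144, FM05=112, FM07=105, FM02=60, FM03=2.
Highest is now FM01 (450).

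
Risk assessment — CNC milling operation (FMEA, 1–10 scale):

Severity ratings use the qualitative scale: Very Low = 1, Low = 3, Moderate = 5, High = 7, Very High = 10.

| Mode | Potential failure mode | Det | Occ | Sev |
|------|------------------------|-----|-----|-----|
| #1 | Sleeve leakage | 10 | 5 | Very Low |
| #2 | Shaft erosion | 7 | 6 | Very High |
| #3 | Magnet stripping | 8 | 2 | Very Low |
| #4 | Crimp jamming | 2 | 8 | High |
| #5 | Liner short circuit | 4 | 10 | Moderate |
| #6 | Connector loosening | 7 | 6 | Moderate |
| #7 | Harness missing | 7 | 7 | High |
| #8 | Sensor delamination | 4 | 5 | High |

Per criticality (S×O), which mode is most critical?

#2

Criticality = Severity × Occurrence:
  #1: 1 × 5 = 5
  #2: 10 × 6 = 60
  #3: 1 × 2 = 2
  #4: 7 × 8 = 56
  #5: 5 × 10 = 50
  #6: 5 × 6 = 30
  #7: 7 × 7 = 49
  #8: 7 × 5 = 35
Highest criticality is 60 → #2.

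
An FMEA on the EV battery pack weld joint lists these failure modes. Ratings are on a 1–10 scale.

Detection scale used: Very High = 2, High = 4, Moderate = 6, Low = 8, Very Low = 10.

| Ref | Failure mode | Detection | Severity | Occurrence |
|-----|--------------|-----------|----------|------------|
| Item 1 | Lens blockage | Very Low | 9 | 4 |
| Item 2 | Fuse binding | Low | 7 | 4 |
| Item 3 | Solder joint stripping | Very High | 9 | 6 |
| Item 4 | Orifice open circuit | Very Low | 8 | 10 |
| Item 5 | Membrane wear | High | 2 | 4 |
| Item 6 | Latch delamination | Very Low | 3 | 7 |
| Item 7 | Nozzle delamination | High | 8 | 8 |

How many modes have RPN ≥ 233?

3

RPN = Severity × Occurrence × Detection:
  Item 1: 9 × 4 × 10 = 360
  Item 2: 7 × 4 × 8 = 224
  Item 3: 9 × 6 × 2 = 108
  Item 4: 8 × 10 × 10 = 800
  Item 5: 2 × 4 × 4 = 32
  Item 6: 3 × 7 × 10 = 210
  Item 7: 8 × 8 × 4 = 256
Modes with RPN ≥ 233: Item 1 (360), Item 4 (800), Item 7 (256) → 3.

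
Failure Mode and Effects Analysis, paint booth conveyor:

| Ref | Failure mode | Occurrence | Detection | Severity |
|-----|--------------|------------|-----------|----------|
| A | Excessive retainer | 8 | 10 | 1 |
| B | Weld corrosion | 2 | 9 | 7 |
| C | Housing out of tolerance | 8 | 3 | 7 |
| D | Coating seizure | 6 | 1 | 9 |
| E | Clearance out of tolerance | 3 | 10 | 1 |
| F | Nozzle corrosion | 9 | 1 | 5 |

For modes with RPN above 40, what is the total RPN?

473

RPN = Severity × Occurrence × Detection:
  A: 1 × 8 × 10 = 80
  B: 7 × 2 × 9 = 126
  C: 7 × 8 × 3 = 168
  D: 9 × 6 × 1 = 54
  E: 1 × 3 × 10 = 30
  F: 5 × 9 × 1 = 45
RPN > 40: A (80), B (126), C (168), D (54), F (45).
Sum: 80 + 126 + 168 + 54 + 45 = 473.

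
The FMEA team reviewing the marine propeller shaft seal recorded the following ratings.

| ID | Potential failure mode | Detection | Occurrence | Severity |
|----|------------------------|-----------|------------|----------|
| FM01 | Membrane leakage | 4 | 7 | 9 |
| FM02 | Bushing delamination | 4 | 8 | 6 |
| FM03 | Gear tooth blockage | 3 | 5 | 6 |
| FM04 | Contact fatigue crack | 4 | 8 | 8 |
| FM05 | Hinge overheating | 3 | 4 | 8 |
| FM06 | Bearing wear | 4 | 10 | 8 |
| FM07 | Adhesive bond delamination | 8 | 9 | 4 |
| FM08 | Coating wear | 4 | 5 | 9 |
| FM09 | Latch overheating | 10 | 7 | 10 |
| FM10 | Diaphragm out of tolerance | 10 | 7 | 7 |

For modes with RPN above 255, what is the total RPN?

2054

RPN = Severity × Occurrence × Detection:
  FM01: 9 × 7 × 4 = 252
  FM02: 6 × 8 × 4 = 192
  FM03: 6 × 5 × 3 = 90
  FM04: 8 × 8 × 4 = 256
  FM05: 8 × 4 × 3 = 96
  FM06: 8 × 10 × 4 = 320
  FM07: 4 × 9 × 8 = 288
  FM08: 9 × 5 × 4 = 180
  FM09: 10 × 7 × 10 = 700
  FM10: 7 × 7 × 10 = 490
RPN > 255: FM04 (256), FM06 (320), FM07 (288), FM09 (700), FM10 (490).
Sum: 256 + 320 + 288 + 700 + 490 = 2054.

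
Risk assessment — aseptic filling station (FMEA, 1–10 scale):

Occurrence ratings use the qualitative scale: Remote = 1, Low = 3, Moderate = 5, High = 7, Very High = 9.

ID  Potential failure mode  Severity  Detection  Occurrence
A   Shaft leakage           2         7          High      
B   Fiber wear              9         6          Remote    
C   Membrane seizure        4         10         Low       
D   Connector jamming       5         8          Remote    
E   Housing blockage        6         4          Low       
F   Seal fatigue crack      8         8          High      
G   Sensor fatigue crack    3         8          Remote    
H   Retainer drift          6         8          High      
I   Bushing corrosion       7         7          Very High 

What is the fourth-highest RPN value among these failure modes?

120

RPN = Severity × Occurrence × Detection:
  A: 2 × 7 × 7 = 98
  B: 9 × 1 × 6 = 54
  C: 4 × 3 × 10 = 120
  D: 5 × 1 × 8 = 40
  E: 6 × 3 × 4 = 72
  F: 8 × 7 × 8 = 448
  G: 3 × 1 × 8 = 24
  H: 6 × 7 × 8 = 336
  I: 7 × 9 × 7 = 441
Sorted descending: 448, 441, 336, 120, 98, 72, 54, 40, 24.
The fourth-highest RPN is 120 (C).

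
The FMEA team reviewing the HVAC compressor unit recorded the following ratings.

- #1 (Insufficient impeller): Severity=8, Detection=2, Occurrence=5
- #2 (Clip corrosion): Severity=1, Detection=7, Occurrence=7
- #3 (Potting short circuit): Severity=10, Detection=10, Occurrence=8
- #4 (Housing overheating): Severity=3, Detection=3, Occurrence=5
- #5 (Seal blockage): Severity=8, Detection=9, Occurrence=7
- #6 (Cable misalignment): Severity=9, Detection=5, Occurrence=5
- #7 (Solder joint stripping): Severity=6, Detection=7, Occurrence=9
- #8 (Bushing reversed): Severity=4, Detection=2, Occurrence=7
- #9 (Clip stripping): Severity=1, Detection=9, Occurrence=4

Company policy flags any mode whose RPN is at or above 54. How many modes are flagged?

RPN = Severity × Occurrence × Detection:
  #1: 8 × 5 × 2 = 80
  #2: 1 × 7 × 7 = 49
  #3: 10 × 8 × 10 = 800
  #4: 3 × 5 × 3 = 45
  #5: 8 × 7 × 9 = 504
  #6: 9 × 5 × 5 = 225
  #7: 6 × 9 × 7 = 378
  #8: 4 × 7 × 2 = 56
  #9: 1 × 4 × 9 = 36
Modes with RPN ≥ 54: #1 (80), #3 (800), #5 (504), #6 (225), #7 (378), #8 (56) → 6.

6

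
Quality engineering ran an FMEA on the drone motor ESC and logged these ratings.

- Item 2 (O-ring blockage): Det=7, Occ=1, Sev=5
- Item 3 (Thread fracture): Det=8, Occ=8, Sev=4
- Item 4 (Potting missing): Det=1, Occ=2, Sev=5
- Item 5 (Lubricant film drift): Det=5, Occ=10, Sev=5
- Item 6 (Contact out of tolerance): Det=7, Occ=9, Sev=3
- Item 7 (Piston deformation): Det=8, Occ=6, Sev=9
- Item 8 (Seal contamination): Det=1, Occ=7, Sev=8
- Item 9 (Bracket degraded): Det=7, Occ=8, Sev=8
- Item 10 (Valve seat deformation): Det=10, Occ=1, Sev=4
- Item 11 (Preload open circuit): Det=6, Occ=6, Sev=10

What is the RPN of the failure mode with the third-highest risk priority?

RPN = Severity × Occurrence × Detection:
  Item 2: 5 × 1 × 7 = 35
  Item 3: 4 × 8 × 8 = 256
  Item 4: 5 × 2 × 1 = 10
  Item 5: 5 × 10 × 5 = 250
  Item 6: 3 × 9 × 7 = 189
  Item 7: 9 × 6 × 8 = 432
  Item 8: 8 × 7 × 1 = 56
  Item 9: 8 × 8 × 7 = 448
  Item 10: 4 × 1 × 10 = 40
  Item 11: 10 × 6 × 6 = 360
Sorted descending: 448, 432, 360, 256, 250, 189, 56, 40, 35, 10.
The third-highest RPN is 360 (Item 11).

360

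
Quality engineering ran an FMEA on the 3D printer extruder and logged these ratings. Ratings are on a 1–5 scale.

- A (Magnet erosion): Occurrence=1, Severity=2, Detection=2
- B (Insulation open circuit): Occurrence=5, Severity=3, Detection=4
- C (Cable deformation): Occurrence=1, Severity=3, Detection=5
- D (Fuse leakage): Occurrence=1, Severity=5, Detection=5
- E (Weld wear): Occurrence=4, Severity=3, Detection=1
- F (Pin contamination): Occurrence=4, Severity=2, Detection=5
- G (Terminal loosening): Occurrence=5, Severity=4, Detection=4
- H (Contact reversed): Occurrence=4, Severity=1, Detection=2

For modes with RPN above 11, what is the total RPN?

232

RPN = Severity × Occurrence × Detection:
  A: 2 × 1 × 2 = 4
  B: 3 × 5 × 4 = 60
  C: 3 × 1 × 5 = 15
  D: 5 × 1 × 5 = 25
  E: 3 × 4 × 1 = 12
  F: 2 × 4 × 5 = 40
  G: 4 × 5 × 4 = 80
  H: 1 × 4 × 2 = 8
RPN > 11: B (60), C (15), D (25), E (12), F (40), G (80).
Sum: 60 + 15 + 25 + 12 + 40 + 80 = 232.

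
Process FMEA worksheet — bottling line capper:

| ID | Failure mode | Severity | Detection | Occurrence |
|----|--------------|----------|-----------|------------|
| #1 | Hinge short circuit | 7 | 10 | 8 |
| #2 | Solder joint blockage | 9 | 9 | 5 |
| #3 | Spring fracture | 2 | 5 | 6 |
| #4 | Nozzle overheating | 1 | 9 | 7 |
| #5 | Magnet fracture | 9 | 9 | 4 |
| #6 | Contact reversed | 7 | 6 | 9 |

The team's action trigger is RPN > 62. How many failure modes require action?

RPN = Severity × Occurrence × Detection:
  #1: 7 × 8 × 10 = 560
  #2: 9 × 5 × 9 = 405
  #3: 2 × 6 × 5 = 60
  #4: 1 × 7 × 9 = 63
  #5: 9 × 4 × 9 = 324
  #6: 7 × 9 × 6 = 378
Modes with RPN > 62: #1 (560), #2 (405), #4 (63), #5 (324), #6 (378) → 5.

5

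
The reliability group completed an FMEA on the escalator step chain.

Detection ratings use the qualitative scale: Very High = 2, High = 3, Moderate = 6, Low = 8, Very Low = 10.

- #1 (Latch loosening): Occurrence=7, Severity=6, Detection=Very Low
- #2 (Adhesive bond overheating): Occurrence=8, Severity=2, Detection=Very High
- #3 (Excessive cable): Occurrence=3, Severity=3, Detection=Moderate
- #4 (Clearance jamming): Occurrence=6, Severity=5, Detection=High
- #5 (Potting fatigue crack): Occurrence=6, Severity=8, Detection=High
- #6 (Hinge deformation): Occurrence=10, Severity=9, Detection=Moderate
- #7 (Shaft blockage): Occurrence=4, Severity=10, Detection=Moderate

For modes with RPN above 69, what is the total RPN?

RPN = Severity × Occurrence × Detection:
  #1: 6 × 7 × 10 = 420
  #2: 2 × 8 × 2 = 32
  #3: 3 × 3 × 6 = 54
  #4: 5 × 6 × 3 = 90
  #5: 8 × 6 × 3 = 144
  #6: 9 × 10 × 6 = 540
  #7: 10 × 4 × 6 = 240
RPN > 69: #1 (420), #4 (90), #5 (144), #6 (540), #7 (240).
Sum: 420 + 90 + 144 + 540 + 240 = 1434.

1434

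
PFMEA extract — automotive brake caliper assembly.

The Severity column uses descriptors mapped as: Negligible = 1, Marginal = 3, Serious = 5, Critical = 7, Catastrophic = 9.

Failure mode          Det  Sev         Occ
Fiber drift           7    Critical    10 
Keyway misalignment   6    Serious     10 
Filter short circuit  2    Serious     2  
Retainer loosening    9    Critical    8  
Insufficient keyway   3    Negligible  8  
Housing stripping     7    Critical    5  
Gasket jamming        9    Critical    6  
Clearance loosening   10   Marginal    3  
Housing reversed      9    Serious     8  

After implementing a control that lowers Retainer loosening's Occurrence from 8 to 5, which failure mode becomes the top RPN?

Fiber drift

RPN = Severity × Occurrence × Detection:
  Fiber drift: 7 × 10 × 7 = 490
  Keyway misalignment: 5 × 10 × 6 = 300
  Filter short circuit: 5 × 2 × 2 = 20
  Retainer loosening: 7 × 8 × 9 = 504
  Insufficient keyway: 1 × 8 × 3 = 24
  Housing stripping: 7 × 5 × 7 = 245
  Gasket jamming: 7 × 6 × 9 = 378
  Clearance loosening: 3 × 3 × 10 = 90
  Housing reversed: 5 × 8 × 9 = 360
After action: Retainer loosening → 7 × 5 × 9 = 315.
Revised RPNs: Fiber drift=490, Gasket jamming=378, Housing reversed=360, Retainer loosening=315, Keyway misalignment=300, Housing stripping=245, Clearance loosening=90, Insufficient keyway=24, Filter short circuit=20.
Highest is now Fiber drift (490).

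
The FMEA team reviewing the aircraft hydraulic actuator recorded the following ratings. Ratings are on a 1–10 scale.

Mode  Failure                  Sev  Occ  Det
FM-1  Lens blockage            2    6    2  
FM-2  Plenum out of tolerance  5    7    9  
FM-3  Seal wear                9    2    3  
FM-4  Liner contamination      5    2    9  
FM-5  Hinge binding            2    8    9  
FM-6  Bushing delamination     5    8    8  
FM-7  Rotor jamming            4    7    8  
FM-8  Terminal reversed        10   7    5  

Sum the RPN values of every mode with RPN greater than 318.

RPN = Severity × Occurrence × Detection:
  FM-1: 2 × 6 × 2 = 24
  FM-2: 5 × 7 × 9 = 315
  FM-3: 9 × 2 × 3 = 54
  FM-4: 5 × 2 × 9 = 90
  FM-5: 2 × 8 × 9 = 144
  FM-6: 5 × 8 × 8 = 320
  FM-7: 4 × 7 × 8 = 224
  FM-8: 10 × 7 × 5 = 350
RPN > 318: FM-6 (320), FM-8 (350).
Sum: 320 + 350 = 670.

670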